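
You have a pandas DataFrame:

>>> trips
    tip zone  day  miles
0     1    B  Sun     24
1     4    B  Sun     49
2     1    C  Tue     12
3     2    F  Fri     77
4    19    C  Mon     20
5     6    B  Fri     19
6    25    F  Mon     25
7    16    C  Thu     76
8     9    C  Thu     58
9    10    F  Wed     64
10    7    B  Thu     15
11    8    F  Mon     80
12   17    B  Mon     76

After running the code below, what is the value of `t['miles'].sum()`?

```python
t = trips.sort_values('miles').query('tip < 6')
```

162

sort by miles:
    tip zone  day  miles
2     1    C  Tue     12
10    7    B  Thu     15
5     6    B  Fri     19
4    19    C  Mon     20
0     1    B  Sun     24
6    25    F  Mon     25
1     4    B  Sun     49
8     9    C  Thu     58
9    10    F  Wed     64
7    16    C  Thu     76
12   17    B  Mon     76
3     2    F  Fri     77
11    8    F  Mon     80
filter rows where tip < 6:
   tip zone  day  miles
2    1    C  Tue     12
0    1    B  Sun     24
1    4    B  Sun     49
3    2    F  Fri     77
Then the sum of column 'miles': 162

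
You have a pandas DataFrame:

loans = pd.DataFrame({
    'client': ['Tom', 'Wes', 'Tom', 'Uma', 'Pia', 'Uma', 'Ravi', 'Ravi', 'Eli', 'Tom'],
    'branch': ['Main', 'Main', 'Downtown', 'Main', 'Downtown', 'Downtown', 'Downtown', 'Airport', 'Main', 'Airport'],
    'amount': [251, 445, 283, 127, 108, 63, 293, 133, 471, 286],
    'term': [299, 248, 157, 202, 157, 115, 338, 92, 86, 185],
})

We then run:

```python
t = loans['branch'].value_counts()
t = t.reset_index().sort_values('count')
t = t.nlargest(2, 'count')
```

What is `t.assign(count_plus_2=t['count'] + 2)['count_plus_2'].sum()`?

12

value_counts of branch:
branch
Main        4
Downtown    4
Airport     2
Name: count, dtype: int64
reset_index():
     branch  count
0      Main      4
1  Downtown      4
2   Airport      2
sort by count:
     branch  count
2   Airport      2
0      Main      4
1  Downtown      4
take 2 rows with largest count:
     branch  count
0      Main      4
1  Downtown      4
add column count_plus_2 = t['count'] + 2:
     branch  count  count_plus_2
0      Main      4             6
1  Downtown      4             6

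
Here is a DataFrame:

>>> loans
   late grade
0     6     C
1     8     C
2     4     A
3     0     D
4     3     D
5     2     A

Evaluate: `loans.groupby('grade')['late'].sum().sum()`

23

group by grade, sum of late:
grade
A     6
C    14
D     3
Name: late, dtype: int64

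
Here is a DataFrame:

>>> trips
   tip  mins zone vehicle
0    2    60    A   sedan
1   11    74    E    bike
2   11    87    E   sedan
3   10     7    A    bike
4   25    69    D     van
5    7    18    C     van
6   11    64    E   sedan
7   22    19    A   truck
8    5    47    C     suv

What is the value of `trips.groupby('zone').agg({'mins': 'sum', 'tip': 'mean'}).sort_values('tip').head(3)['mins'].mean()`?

125.333333333

group by zone: sum(mins), mean(tip):
      mins        tip
zone                 
A       86  11.333333
C       65   6.000000
D       69  25.000000
E      225  11.000000
sort by tip:
      mins        tip
zone                 
C       65   6.000000
E      225  11.000000
A       86  11.333333
D       69  25.000000
take first 3 rows:
      mins        tip
zone                 
C       65   6.000000
E      225  11.000000
A       86  11.333333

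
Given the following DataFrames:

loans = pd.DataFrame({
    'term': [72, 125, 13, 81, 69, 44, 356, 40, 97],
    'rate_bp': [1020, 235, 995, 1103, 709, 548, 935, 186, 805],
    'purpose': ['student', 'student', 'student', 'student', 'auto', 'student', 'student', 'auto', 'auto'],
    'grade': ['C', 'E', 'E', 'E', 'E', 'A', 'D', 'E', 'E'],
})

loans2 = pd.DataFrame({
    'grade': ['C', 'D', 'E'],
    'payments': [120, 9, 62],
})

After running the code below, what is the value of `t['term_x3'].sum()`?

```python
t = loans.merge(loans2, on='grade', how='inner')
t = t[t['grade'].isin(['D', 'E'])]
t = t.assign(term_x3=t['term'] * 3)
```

merge on 'grade' (how='inner') → 8 rows:
   term  rate_bp  purpose grade  payments
0    72     1020  student     C       120
1   125      235  student     E        62
2    13      995  student     E        62
3    81     1103  student     E        62
4    69      709     auto     E        62
5   356      935  student     D         9
6    40      186     auto     E        62
7    97      805     auto     E        62
filter rows where grade in ['D', 'E']:
   term  rate_bp  purpose grade  payments
1   125      235  student     E        62
2    13      995  student     E        62
3    81     1103  student     E        62
4    69      709     auto     E        62
5   356      935  student     D         9
6    40      186     auto     E        62
7    97      805     auto     E        62
add column term_x3 = t['term'] * 3:
   term  rate_bp  purpose grade  payments  term_x3
1   125      235  student     E        62      375
2    13      995  student     E        62       39
3    81     1103  student     E        62      243
4    69      709     auto     E        62      207
5   356      935  student     D         9     1068
6    40      186     auto     E        62      120
7    97      805     auto     E        62      291

2343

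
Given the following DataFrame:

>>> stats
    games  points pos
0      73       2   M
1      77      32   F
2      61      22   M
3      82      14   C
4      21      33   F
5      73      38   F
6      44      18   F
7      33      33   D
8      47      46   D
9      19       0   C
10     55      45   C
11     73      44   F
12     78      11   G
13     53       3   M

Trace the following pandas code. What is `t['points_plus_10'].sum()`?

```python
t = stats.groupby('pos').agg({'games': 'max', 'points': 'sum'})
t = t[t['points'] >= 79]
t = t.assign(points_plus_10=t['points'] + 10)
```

264

group by pos: max(games), sum(points):
     games  points
pos               
C       82      59
D       47      79
F       77     165
G       78      11
M       73      27
filter rows where points >= 79:
     games  points
pos               
D       47      79
F       77     165
add column points_plus_10 = t['points'] + 10:
     games  points  points_plus_10
pos                               
D       47      79              89
F       77     165             175
Reading off the sum of column 'points_plus_10', we get 264.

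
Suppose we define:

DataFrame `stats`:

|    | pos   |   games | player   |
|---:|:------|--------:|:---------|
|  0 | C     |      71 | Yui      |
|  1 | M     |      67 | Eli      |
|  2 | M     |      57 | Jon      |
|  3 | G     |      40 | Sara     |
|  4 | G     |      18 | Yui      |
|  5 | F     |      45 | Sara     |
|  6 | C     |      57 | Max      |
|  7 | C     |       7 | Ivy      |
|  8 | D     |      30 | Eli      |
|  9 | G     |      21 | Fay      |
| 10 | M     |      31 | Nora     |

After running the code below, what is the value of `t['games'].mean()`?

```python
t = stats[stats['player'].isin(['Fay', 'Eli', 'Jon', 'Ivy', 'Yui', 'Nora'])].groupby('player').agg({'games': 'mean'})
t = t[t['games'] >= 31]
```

45.25

filter rows where player in ['Fay', 'Eli', 'Jon', 'Ivy', 'Yui', 'Nora']:
   pos  games player
0    C     71    Yui
1    M     67    Eli
2    M     57    Jon
4    G     18    Yui
7    C      7    Ivy
8    D     30    Eli
9    G     21    Fay
10   M     31   Nora
group by player, mean of games:
        games
player       
Eli      48.5
Fay      21.0
Ivy       7.0
Jon      57.0
Nora     31.0
Yui      44.5
filter rows where games >= 31:
        games
player       
Eli      48.5
Jon      57.0
Nora     31.0
Yui      44.5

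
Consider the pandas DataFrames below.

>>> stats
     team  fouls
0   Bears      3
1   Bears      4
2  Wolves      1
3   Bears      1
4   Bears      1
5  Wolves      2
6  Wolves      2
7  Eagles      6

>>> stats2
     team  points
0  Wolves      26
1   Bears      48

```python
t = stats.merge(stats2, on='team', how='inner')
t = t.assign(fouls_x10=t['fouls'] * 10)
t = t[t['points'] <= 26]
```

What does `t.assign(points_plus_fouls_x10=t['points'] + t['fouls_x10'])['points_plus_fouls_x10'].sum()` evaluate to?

128

merge on 'team' (how='inner') → 7 rows:
     team  fouls  points
0   Bears      3      48
1   Bears      4      48
2  Wolves      1      26
3   Bears      1      48
4   Bears      1      48
5  Wolves      2      26
6  Wolves      2      26
add column fouls_x10 = t['fouls'] * 10:
     team  fouls  points  fouls_x10
0   Bears      3      48         30
1   Bears      4      48         40
2  Wolves      1      26         10
3   Bears      1      48         10
4   Bears      1      48         10
5  Wolves      2      26         20
6  Wolves      2      26         20
filter rows where points <= 26:
     team  fouls  points  fouls_x10
2  Wolves      1      26         10
5  Wolves      2      26         20
6  Wolves      2      26         20
add column points_plus_fouls_x10 = t['points'] + t['fouls_x10']:
     team  fouls  points  fouls_x10  points_plus_fouls_x10
2  Wolves      1      26         10                     36
5  Wolves      2      26         20                     46
6  Wolves      2      26         20                     46
Taking the sum of column 'points_plus_fouls_x10' gives 128.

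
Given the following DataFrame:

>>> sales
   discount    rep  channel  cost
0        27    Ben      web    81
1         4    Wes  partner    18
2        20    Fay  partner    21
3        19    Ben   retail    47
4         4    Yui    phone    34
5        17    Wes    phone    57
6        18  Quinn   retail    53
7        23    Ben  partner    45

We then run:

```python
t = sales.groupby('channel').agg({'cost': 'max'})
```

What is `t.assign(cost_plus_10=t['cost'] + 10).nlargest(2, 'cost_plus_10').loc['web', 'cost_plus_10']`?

group by channel, max of cost:
         cost
channel      
partner    45
phone      57
retail     53
web        81
add column cost_plus_10 = t['cost'] + 10:
         cost  cost_plus_10
channel                    
partner    45            55
phone      57            67
retail     53            63
web        81            91
take 2 rows with largest cost_plus_10:
         cost  cost_plus_10
channel                    
web        81            91
phone      57            67
Reading off the value at row 'web', column 'cost_plus_10', we get 91.

91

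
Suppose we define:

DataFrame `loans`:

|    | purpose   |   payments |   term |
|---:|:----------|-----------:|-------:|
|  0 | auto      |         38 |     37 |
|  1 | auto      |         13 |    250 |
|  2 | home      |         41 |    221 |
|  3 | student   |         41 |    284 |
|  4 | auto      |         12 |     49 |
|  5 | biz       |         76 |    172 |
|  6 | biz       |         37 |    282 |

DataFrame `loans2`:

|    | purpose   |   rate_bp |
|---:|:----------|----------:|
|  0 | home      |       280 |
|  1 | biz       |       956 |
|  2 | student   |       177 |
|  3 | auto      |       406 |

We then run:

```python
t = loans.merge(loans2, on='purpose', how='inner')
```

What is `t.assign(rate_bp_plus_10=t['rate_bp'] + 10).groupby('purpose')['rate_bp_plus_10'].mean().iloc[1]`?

merge on 'purpose' (how='inner') → 7 rows:
   purpose  payments  term  rate_bp
0     auto        38    37      406
1     auto        13   250      406
2     home        41   221      280
3  student        41   284      177
4     auto        12    49      406
5      biz        76   172      956
6      biz        37   282      956
add column rate_bp_plus_10 = t['rate_bp'] + 10:
   purpose  payments  term  rate_bp  rate_bp_plus_10
0     auto        38    37      406              416
1     auto        13   250      406              416
2     home        41   221      280              290
3  student        41   284      177              187
4     auto        12    49      406              416
5      biz        76   172      956              966
6      biz        37   282      956              966
group by purpose, mean of rate_bp_plus_10:
purpose
auto       416.0
biz        966.0
home       290.0
student    187.0
Name: rate_bp_plus_10, dtype: float64
Reading off the value at position 1, we get 966.0.

966.0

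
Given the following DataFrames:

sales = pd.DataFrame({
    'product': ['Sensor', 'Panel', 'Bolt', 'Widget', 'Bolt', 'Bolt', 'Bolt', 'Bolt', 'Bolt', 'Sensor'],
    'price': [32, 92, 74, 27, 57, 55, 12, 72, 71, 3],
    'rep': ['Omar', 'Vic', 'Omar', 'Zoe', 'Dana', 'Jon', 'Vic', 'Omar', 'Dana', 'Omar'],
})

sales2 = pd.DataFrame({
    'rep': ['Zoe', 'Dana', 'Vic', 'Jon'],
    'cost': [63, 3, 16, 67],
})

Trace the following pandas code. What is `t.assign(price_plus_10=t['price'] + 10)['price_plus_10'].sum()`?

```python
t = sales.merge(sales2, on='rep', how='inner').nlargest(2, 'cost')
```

merge on 'rep' (how='inner') → 6 rows:
  product  price   rep  cost
0   Panel     92   Vic    16
1  Widget     27   Zoe    63
2    Bolt     57  Dana     3
3    Bolt     55   Jon    67
4    Bolt     12   Vic    16
5    Bolt     71  Dana     3
take 2 rows with largest cost:
  product  price  rep  cost
3    Bolt     55  Jon    67
1  Widget     27  Zoe    63
add column price_plus_10 = t['price'] + 10:
  product  price  rep  cost  price_plus_10
3    Bolt     55  Jon    67             65
1  Widget     27  Zoe    63             37
sum of column 'price_plus_10' → 102

102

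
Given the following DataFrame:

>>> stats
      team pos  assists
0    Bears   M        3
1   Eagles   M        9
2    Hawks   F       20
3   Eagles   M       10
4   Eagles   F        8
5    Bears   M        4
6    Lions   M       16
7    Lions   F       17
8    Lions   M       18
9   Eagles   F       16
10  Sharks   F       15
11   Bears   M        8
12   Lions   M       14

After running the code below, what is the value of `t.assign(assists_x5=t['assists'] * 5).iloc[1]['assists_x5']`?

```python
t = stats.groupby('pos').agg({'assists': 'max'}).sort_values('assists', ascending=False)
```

90

group by pos, max of assists:
     assists
pos         
F         20
M         18
sort by assists descending:
     assists
pos         
F         20
M         18
add column assists_x5 = t['assists'] * 5:
     assists  assists_x5
pos                     
F         20         100
M         18          90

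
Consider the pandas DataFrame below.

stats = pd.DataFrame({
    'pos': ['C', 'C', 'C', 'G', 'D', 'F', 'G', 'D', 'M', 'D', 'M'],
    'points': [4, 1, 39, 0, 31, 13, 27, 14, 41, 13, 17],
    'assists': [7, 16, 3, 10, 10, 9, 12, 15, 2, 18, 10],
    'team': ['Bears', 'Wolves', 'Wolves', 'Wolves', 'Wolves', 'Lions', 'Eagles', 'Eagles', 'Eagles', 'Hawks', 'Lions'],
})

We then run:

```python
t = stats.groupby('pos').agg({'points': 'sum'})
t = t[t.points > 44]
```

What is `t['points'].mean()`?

58.0

group by pos, sum of points:
     points
pos        
C        44
D        58
F        13
G        27
M        58
filter rows where points > 44:
     points
pos        
D        58
M        58
Hence 58.0.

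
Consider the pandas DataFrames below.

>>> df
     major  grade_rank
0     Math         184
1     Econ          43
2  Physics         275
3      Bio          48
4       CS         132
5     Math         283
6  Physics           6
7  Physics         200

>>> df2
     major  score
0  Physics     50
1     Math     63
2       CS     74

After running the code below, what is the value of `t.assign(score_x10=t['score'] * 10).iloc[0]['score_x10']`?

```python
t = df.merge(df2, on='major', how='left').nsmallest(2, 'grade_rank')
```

500.0

merge on 'major' (how='left') → 8 rows:
     major  grade_rank  score
0     Math         184   63.0
1     Econ          43    NaN
2  Physics         275   50.0
3      Bio          48    NaN
4       CS         132   74.0
5     Math         283   63.0
6  Physics           6   50.0
7  Physics         200   50.0
take 2 rows with smallest grade_rank:
     major  grade_rank  score
6  Physics           6   50.0
1     Econ          43    NaN
add column score_x10 = t['score'] * 10:
     major  grade_rank  score  score_x10
6  Physics           6   50.0      500.0
1     Econ          43    NaN        NaN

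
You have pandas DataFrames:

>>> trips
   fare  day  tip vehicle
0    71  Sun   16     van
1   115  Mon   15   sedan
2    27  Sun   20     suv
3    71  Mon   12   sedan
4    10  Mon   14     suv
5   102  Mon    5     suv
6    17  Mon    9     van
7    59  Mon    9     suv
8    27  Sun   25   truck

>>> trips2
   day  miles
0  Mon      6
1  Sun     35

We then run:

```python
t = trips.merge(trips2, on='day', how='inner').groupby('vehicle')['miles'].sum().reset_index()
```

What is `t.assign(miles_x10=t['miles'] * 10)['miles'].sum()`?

merge on 'day' (how='inner') → 9 rows:
   fare  day  tip vehicle  miles
0    71  Sun   16     van     35
1   115  Mon   15   sedan      6
2    27  Sun   20     suv     35
3    71  Mon   12   sedan      6
4    10  Mon   14     suv      6
5   102  Mon    5     suv      6
6    17  Mon    9     van      6
7    59  Mon    9     suv      6
8    27  Sun   25   truck     35
group by vehicle, sum of miles:
vehicle
sedan    12
suv      53
truck    35
van      41
Name: miles, dtype: int64
reset_index():
  vehicle  miles
0   sedan     12
1     suv     53
2   truck     35
3     van     41
add column miles_x10 = t['miles'] * 10:
  vehicle  miles  miles_x10
0   sedan     12        120
1     suv     53        530
2   truck     35        350
3     van     41        410
sum of column 'miles' → 141

141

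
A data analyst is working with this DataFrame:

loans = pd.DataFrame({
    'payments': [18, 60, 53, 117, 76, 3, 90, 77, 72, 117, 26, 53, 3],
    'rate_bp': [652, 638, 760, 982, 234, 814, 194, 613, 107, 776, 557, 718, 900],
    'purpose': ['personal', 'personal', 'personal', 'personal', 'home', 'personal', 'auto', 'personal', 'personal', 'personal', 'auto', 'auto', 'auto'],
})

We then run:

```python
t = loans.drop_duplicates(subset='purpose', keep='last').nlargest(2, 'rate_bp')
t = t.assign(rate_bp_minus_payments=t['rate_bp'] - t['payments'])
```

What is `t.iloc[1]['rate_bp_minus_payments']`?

drop duplicate purpose (keep=last):
    payments  rate_bp   purpose
4         76      234      home
9        117      776  personal
12         3      900      auto
take 2 rows with largest rate_bp:
    payments  rate_bp   purpose
12         3      900      auto
9        117      776  personal
add column rate_bp_minus_payments = t['rate_bp'] - t['payments']:
    payments  rate_bp   purpose  rate_bp_minus_payments
12         3      900      auto                     897
9        117      776  personal                     659
Taking the value at position 1, column 'rate_bp_minus_payments' gives 659.

659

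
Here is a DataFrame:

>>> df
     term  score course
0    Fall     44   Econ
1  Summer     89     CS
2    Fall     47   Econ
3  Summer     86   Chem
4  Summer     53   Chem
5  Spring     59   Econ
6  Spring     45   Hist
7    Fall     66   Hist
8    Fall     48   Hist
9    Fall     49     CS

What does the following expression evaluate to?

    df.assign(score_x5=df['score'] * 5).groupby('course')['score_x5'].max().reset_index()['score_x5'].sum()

add column score_x5 = df['score'] * 5:
     term  score course  score_x5
0    Fall     44   Econ       220
1  Summer     89     CS       445
2    Fall     47   Econ       235
3  Summer     86   Chem       430
4  Summer     53   Chem       265
5  Spring     59   Econ       295
6  Spring     45   Hist       225
7    Fall     66   Hist       330
8    Fall     48   Hist       240
9    Fall     49     CS       245
group by course, max of score_x5:
course
CS      445
Chem    430
Econ    295
Hist    330
Name: score_x5, dtype: int64
reset_index():
  course  score_x5
0     CS       445
1   Chem       430
2   Econ       295
3   Hist       330
Finally, sum of column 'score_x5' = 1500.

1500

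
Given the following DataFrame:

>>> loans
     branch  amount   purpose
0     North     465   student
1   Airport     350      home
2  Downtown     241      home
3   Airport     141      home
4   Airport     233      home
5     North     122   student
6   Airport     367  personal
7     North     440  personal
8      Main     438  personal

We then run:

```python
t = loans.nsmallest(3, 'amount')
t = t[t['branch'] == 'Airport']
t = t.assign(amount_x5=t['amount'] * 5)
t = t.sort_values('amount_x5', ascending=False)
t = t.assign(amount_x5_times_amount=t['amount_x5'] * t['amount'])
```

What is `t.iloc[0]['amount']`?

233

take 3 rows with smallest amount:
    branch  amount  purpose
5    North     122  student
3  Airport     141     home
4  Airport     233     home
filter rows where branch == 'Airport':
    branch  amount purpose
3  Airport     141    home
4  Airport     233    home
add column amount_x5 = t['amount'] * 5:
    branch  amount purpose  amount_x5
3  Airport     141    home        705
4  Airport     233    home       1165
sort by amount_x5 descending:
    branch  amount purpose  amount_x5
4  Airport     233    home       1165
3  Airport     141    home        705
add column amount_x5_times_amount = t['amount_x5'] * t['amount']:
    branch  amount purpose  amount_x5  amount_x5_times_amount
4  Airport     233    home       1165                  271445
3  Airport     141    home        705                   99405
Reading off the value at position 0, column 'amount', we get 233.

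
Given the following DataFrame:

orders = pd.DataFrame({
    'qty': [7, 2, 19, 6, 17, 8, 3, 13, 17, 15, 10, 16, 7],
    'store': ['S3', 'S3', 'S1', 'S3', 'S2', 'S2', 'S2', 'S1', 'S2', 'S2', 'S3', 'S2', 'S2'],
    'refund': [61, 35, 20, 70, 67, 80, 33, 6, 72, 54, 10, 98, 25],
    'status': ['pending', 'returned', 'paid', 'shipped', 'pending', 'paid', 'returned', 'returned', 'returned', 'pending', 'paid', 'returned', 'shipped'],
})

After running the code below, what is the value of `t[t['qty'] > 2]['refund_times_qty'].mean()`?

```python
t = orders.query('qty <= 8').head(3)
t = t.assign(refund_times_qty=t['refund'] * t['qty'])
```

423.5

filter rows where qty <= 8:
    qty store  refund    status
0     7    S3      61   pending
1     2    S3      35  returned
3     6    S3      70   shipped
5     8    S2      80      paid
6     3    S2      33  returned
12    7    S2      25   shipped
take first 3 rows:
   qty store  refund    status
0    7    S3      61   pending
1    2    S3      35  returned
3    6    S3      70   shipped
add column refund_times_qty = t['refund'] * t['qty']:
   qty store  refund    status  refund_times_qty
0    7    S3      61   pending               427
1    2    S3      35  returned                70
3    6    S3      70   shipped               420
filter rows where qty > 2:
   qty store  refund   status  refund_times_qty
0    7    S3      61  pending               427
3    6    S3      70  shipped               420
Reading off the mean of column 'refund_times_qty', we get 423.5.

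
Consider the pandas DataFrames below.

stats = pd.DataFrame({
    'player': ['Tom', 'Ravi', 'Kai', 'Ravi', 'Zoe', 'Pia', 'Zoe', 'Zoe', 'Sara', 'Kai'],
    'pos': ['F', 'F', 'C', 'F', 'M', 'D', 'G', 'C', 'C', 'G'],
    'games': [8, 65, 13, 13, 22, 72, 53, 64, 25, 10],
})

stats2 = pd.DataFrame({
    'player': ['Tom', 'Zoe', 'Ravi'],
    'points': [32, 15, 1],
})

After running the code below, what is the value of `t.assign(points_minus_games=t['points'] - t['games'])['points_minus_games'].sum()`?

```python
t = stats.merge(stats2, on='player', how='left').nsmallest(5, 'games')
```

merge on 'player' (how='left') → 10 rows:
  player pos  games  points
0    Tom   F      8    32.0
1   Ravi   F     65     1.0
2    Kai   C     13     NaN
3   Ravi   F     13     1.0
4    Zoe   M     22    15.0
5    Pia   D     72     NaN
6    Zoe   G     53    15.0
7    Zoe   C     64    15.0
8   Sara   C     25     NaN
9    Kai   G     10     NaN
take 5 rows with smallest games:
  player pos  games  points
0    Tom   F      8    32.0
9    Kai   G     10     NaN
2    Kai   C     13     NaN
3   Ravi   F     13     1.0
4    Zoe   M     22    15.0
add column points_minus_games = t['points'] - t['games']:
  player pos  games  points  points_minus_games
0    Tom   F      8    32.0                24.0
9    Kai   G     10     NaN                 NaN
2    Kai   C     13     NaN                 NaN
3   Ravi   F     13     1.0               -12.0
4    Zoe   M     22    15.0                -7.0
Then the sum of column 'points_minus_games': 5.0

5.0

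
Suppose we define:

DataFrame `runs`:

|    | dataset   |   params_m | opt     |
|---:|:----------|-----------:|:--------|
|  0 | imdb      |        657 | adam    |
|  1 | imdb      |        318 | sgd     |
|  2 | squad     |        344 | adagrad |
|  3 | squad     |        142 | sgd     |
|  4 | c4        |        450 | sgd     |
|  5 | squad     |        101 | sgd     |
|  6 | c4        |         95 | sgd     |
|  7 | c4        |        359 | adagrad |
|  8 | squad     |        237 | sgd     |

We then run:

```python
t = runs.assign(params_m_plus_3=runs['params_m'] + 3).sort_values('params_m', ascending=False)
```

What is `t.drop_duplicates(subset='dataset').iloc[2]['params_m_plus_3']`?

347

add column params_m_plus_3 = runs['params_m'] + 3:
  dataset  params_m      opt  params_m_plus_3
0    imdb       657     adam              660
1    imdb       318      sgd              321
2   squad       344  adagrad              347
3   squad       142      sgd              145
4      c4       450      sgd              453
5   squad       101      sgd              104
6      c4        95      sgd               98
7      c4       359  adagrad              362
8   squad       237      sgd              240
sort by params_m descending:
  dataset  params_m      opt  params_m_plus_3
0    imdb       657     adam              660
4      c4       450      sgd              453
7      c4       359  adagrad              362
2   squad       344  adagrad              347
1    imdb       318      sgd              321
8   squad       237      sgd              240
3   squad       142      sgd              145
5   squad       101      sgd              104
6      c4        95      sgd               98
drop duplicate dataset (keep=first):
  dataset  params_m      opt  params_m_plus_3
0    imdb       657     adam              660
4      c4       450      sgd              453
2   squad       344  adagrad              347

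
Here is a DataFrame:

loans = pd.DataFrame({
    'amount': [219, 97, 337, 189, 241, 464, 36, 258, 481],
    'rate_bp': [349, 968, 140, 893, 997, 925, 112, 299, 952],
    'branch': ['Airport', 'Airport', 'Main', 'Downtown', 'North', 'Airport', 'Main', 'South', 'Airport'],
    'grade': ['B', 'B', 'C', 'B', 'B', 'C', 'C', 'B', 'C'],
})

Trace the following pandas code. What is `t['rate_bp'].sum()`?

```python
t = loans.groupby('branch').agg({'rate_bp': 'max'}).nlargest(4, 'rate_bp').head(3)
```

group by branch, max of rate_bp:
          rate_bp
branch           
Airport       968
Downtown      893
Main          140
North         997
South         299
take 4 rows with largest rate_bp:
          rate_bp
branch           
North         997
Airport       968
Downtown      893
South         299
take first 3 rows:
          rate_bp
branch           
North         997
Airport       968
Downtown      893

2858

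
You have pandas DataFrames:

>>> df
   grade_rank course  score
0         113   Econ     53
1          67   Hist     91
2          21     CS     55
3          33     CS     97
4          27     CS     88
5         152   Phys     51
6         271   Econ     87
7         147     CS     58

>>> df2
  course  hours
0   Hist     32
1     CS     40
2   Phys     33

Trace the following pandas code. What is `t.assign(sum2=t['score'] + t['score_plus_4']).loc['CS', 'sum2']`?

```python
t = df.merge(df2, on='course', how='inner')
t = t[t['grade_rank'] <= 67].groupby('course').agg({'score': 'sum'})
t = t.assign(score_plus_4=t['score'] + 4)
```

484

merge on 'course' (how='inner') → 6 rows:
   grade_rank course  score  hours
0          67   Hist     91     32
1          21     CS     55     40
2          33     CS     97     40
3          27     CS     88     40
4         152   Phys     51     33
5         147     CS     58     40
filter rows where grade_rank <= 67:
   grade_rank course  score  hours
0          67   Hist     91     32
1          21     CS     55     40
2          33     CS     97     40
3          27     CS     88     40
group by course, sum of score:
        score
course       
CS        240
Hist       91
add column score_plus_4 = t['score'] + 4:
        score  score_plus_4
course                     
CS        240           244
Hist       91            95
add column sum2 = t['score'] + t['score_plus_4']:
        score  score_plus_4  sum2
course                           
CS        240           244   484
Hist       91            95   186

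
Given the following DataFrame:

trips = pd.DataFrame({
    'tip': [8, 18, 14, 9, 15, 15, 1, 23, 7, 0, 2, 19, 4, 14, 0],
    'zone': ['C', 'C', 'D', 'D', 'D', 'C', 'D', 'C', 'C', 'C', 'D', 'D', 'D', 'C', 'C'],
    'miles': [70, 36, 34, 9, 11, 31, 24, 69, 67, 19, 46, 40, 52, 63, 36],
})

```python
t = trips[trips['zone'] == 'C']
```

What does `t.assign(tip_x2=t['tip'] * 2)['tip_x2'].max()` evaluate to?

46

filter rows where zone == 'C':
    tip zone  miles
0     8    C     70
1    18    C     36
5    15    C     31
7    23    C     69
8     7    C     67
9     0    C     19
13   14    C     63
14    0    C     36
add column tip_x2 = t['tip'] * 2:
    tip zone  miles  tip_x2
0     8    C     70      16
1    18    C     36      36
5    15    C     31      30
7    23    C     69      46
8     7    C     67      14
9     0    C     19       0
13   14    C     63      28
14    0    C     36       0
Then the max of column 'tip_x2': 46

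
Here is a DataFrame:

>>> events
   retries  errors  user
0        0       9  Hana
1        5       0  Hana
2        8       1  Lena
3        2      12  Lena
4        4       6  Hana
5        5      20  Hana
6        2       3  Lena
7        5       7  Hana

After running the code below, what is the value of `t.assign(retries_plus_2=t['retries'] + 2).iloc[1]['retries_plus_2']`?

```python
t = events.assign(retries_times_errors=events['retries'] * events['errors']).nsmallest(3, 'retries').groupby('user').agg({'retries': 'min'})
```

add column retries_times_errors = events['retries'] * events['errors']:
   retries  errors  user  retries_times_errors
0        0       9  Hana                     0
1        5       0  Hana                     0
2        8       1  Lena                     8
3        2      12  Lena                    24
4        4       6  Hana                    24
5        5      20  Hana                   100
6        2       3  Lena                     6
7        5       7  Hana                    35
take 3 rows with smallest retries:
   retries  errors  user  retries_times_errors
0        0       9  Hana                     0
3        2      12  Lena                    24
6        2       3  Lena                     6
group by user, min of retries:
      retries
user         
Hana        0
Lena        2
add column retries_plus_2 = t['retries'] + 2:
      retries  retries_plus_2
user                         
Hana        0               2
Lena        2               4

4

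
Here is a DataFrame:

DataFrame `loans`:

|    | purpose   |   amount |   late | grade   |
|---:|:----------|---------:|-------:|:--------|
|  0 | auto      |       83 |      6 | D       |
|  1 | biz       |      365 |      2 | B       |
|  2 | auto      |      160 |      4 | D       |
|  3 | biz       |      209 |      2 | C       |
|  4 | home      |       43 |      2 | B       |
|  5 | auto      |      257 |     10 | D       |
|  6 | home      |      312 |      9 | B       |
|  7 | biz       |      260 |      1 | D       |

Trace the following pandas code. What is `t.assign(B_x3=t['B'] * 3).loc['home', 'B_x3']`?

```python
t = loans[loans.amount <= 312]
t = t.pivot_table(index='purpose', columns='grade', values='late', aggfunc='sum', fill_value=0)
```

33

filter rows where amount <= 312:
  purpose  amount  late grade
0    auto      83     6     D
2    auto     160     4     D
3     biz     209     2     C
4    home      43     2     B
5    auto     257    10     D
6    home     312     9     B
7     biz     260     1     D
pivot: rows=purpose, cols=grade, sum(late):
grade     B  C   D
purpose           
auto      0  0  20
biz       0  2   1
home     11  0   0
add column B_x3 = t['B'] * 3:
grade     B  C   D  B_x3
purpose                 
auto      0  0  20     0
biz       0  2   1     0
home     11  0   0    33
The value at row 'home', column 'B_x3' is 33.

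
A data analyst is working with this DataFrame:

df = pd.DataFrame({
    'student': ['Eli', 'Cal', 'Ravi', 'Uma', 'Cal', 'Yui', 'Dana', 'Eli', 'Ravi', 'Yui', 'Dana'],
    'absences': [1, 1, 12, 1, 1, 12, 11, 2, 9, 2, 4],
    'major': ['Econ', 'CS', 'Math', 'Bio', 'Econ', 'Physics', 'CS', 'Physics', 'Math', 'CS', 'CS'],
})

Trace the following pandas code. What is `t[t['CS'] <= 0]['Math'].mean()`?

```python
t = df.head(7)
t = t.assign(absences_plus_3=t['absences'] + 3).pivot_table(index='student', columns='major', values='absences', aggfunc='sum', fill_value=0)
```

3.0

take first 7 rows:
  student  absences    major
0     Eli         1     Econ
1     Cal         1       CS
2    Ravi        12     Math
3     Uma         1      Bio
4     Cal         1     Econ
5     Yui        12  Physics
6    Dana        11       CS
add column absences_plus_3 = t['absences'] + 3:
  student  absences    major  absences_plus_3
0     Eli         1     Econ                4
1     Cal         1       CS                4
2    Ravi        12     Math               15
3     Uma         1      Bio                4
4     Cal         1     Econ                4
5     Yui        12  Physics               15
6    Dana        11       CS               14
pivot: rows=student, cols=major, sum(absences):
major    Bio  CS  Econ  Math  Physics
student                              
Cal        0   1     1     0        0
Dana       0  11     0     0        0
Eli        0   0     1     0        0
Ravi       0   0     0    12        0
Uma        1   0     0     0        0
Yui        0   0     0     0       12
filter rows where CS <= 0:
major    Bio  CS  Econ  Math  Physics
student                              
Eli        0   0     1     0        0
Ravi       0   0     0    12        0
Uma        1   0     0     0        0
Yui        0   0     0     0       12
The mean of column 'Math' is 3.0.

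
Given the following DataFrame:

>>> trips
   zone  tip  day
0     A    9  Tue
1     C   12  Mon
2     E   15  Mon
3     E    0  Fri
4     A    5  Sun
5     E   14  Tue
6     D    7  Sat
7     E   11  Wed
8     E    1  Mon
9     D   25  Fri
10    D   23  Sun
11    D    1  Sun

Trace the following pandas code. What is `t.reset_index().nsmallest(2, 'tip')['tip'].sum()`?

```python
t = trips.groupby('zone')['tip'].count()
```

3

group by zone, count of tip:
zone
A    2
C    1
D    4
E    5
Name: tip, dtype: int64
reset_index():
  zone  tip
0    A    2
1    C    1
2    D    4
3    E    5
take 2 rows with smallest tip:
  zone  tip
1    C    1
0    A    2
Then the sum of column 'tip': 3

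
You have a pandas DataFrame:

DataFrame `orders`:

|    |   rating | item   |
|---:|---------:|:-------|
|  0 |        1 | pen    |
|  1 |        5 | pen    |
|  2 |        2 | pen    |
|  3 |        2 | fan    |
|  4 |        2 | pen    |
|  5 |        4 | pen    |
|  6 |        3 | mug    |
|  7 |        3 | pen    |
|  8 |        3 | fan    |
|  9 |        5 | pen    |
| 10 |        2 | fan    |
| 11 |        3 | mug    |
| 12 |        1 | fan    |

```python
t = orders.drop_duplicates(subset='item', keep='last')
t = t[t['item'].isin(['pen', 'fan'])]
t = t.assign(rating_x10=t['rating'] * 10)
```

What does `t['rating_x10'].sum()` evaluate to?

60

drop duplicate item (keep=last):
    rating item
9        5  pen
11       3  mug
12       1  fan
filter rows where item in ['pen', 'fan']:
    rating item
9        5  pen
12       1  fan
add column rating_x10 = t['rating'] * 10:
    rating item  rating_x10
9        5  pen          50
12       1  fan          10
The sum of column 'rating_x10' is 60.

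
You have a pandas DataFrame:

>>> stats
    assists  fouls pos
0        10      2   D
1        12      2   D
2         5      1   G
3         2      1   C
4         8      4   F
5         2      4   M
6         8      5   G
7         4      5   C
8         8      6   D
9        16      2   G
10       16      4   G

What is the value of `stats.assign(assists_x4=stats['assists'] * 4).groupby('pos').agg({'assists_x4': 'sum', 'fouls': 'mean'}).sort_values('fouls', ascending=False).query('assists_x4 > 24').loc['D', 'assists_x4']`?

add column assists_x4 = stats['assists'] * 4:
    assists  fouls pos  assists_x4
0        10      2   D          40
1        12      2   D          48
2         5      1   G          20
3         2      1   C           8
4         8      4   F          32
5         2      4   M           8
6         8      5   G          32
7         4      5   C          16
8         8      6   D          32
9        16      2   G          64
10       16      4   G          64
group by pos: sum(assists_x4), mean(fouls):
     assists_x4     fouls
pos                      
C            24  3.000000
D           120  3.333333
F            32  4.000000
G           180  3.000000
M             8  4.000000
sort by fouls descending:
     assists_x4     fouls
pos                      
F            32  4.000000
M             8  4.000000
D           120  3.333333
C            24  3.000000
G           180  3.000000
filter rows where assists_x4 > 24:
     assists_x4     fouls
pos                      
F            32  4.000000
D           120  3.333333
G           180  3.000000
Reading off the value at row 'D', column 'assists_x4', we get 120.

120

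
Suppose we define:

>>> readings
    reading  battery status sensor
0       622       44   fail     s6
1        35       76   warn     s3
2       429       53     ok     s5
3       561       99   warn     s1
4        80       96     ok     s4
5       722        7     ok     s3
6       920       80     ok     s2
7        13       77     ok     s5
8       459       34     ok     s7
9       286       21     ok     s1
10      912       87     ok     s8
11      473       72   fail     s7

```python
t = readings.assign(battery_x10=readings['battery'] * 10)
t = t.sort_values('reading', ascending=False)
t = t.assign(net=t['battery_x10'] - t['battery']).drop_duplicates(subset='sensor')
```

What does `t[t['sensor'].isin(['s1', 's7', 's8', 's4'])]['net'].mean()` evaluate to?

796.5

add column battery_x10 = readings['battery'] * 10:
    reading  battery status sensor  battery_x10
0       622       44   fail     s6          440
1        35       76   warn     s3          760
2       429       53     ok     s5          530
3       561       99   warn     s1          990
4        80       96     ok     s4          960
5       722        7     ok     s3           70
6       920       80     ok     s2          800
7        13       77     ok     s5          770
8       459       34     ok     s7          340
9       286       21     ok     s1          210
10      912       87     ok     s8          870
11      473       72   fail     s7          720
sort by reading descending:
    reading  battery status sensor  battery_x10
6       920       80     ok     s2          800
10      912       87     ok     s8          870
5       722        7     ok     s3           70
0       622       44   fail     s6          440
3       561       99   warn     s1          990
11      473       72   fail     s7          720
8       459       34     ok     s7          340
2       429       53     ok     s5          530
9       286       21     ok     s1          210
4        80       96     ok     s4          960
1        35       76   warn     s3          760
7        13       77     ok     s5          770
add column net = t['battery_x10'] - t['battery']:
    reading  battery status sensor  battery_x10  net
6       920       80     ok     s2          800  720
10      912       87     ok     s8          870  783
5       722        7     ok     s3           70   63
0       622       44   fail     s6          440  396
3       561       99   warn     s1          990  891
11      473       72   fail     s7          720  648
8       459       34     ok     s7          340  306
2       429       53     ok     s5          530  477
9       286       21     ok     s1          210  189
4        80       96     ok     s4          960  864
1        35       76   warn     s3          760  684
7        13       77     ok     s5          770  693
drop duplicate sensor (keep=first):
    reading  battery status sensor  battery_x10  net
6       920       80     ok     s2          800  720
10      912       87     ok     s8          870  783
5       722        7     ok     s3           70   63
0       622       44   fail     s6          440  396
3       561       99   warn     s1          990  891
11      473       72   fail     s7          720  648
2       429       53     ok     s5          530  477
4        80       96     ok     s4          960  864
filter rows where sensor in ['s1', 's7', 's8', 's4']:
    reading  battery status sensor  battery_x10  net
10      912       87     ok     s8          870  783
3       561       99   warn     s1          990  891
11      473       72   fail     s7          720  648
4        80       96     ok     s4          960  864
Taking the mean of column 'net' gives 796.5.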